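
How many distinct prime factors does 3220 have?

3220 = 2^2 · 805
805 = 5 · 161
161 = 7 · 23
3220 = 2^2 · 5 · 7 · 23, which has 4 distinct prime factors.

4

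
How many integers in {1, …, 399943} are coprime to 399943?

382200

Factor: 399943 = 43 · 71 · 131.
φ(399943) = (43−1) · (71−1) · (131−1) = 42 · 70 · 130 = 382200.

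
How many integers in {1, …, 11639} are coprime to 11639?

Factor: 11639 = 103 · 113.
φ(11639) = (103−1) · (113−1) = 102 · 112 = 11424.

11424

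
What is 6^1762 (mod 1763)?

6^1 ≡ 6 (mod 1763)
6^2 ≡ 6^2 = 36 ≡ 36 (mod 1763)
6^4 ≡ 36^2 = 1296 ≡ 1296 (mod 1763)
6^8 ≡ 1296^2 = 1679616 ≡ 1240 (mod 1763)
6^16 ≡ 1240^2 = 1537600 ≡ 264 (mod 1763)
6^32 ≡ 264^2 = 69696 ≡ 939 (mod 1763)
6^64 ≡ 939^2 = 881721 ≡ 221 (mod 1763)
6^128 ≡ 221^2 = 48841 ≡ 1240 (mod 1763)
6^256 ≡ 1240^2 = 1537600 ≡ 264 (mod 1763)
6^512 ≡ 264^2 = 69696 ≡ 939 (mod 1763)
6^1024 ≡ 939^2 = 881721 ≡ 221 (mod 1763)
1762 = 1024 + 512 + 128 + 64 + 32 + 2 in binary powers of 2.
So 6^1762 ≡ 221 · 939 · 1240 · 221 · 939 · 36 ≡ 651 (mod 1763).
Since 651 ≠ 1, base 6 is a Fermat witness: 1763 is composite.

651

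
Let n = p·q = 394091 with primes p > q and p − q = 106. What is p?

683

Since p = q + 106, we have 394091 = q(q + 106), so q² + 106q − 394091 = 0.
Discriminant: 106² + 4·394091 = 11236 + 1576364 = 1587600; √1587600 = 1260.
q = (−106 + 1260)/2 = 577, and p = q + 106 = 683.
Check: 577 · 683 = 394091.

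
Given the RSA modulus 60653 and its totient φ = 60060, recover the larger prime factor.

463

φ(n) = (p−1)(q−1) = n − (p+q) + 1, so p + q = 60653 − 60060 + 1 = 594.
p and q are the roots of t² − 594t + 60653 = 0.
Discriminant: 594² − 4·60653 = 352836 − 242612 = 110224; √110224 = 332.
q = (594 − 332)/2 = 131, p = (594 + 332)/2 = 463.
Check: 131 · 463 = 60653.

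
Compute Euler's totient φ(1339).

1224

Factor: 1339 = 13 · 103.
φ(1339) = (13−1) · (103−1) = 12 · 102 = 1224.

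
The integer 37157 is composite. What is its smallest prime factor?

37157 is odd.
Digit sum 23, not divisible by 3.
Ends in 7: not divisible by 5.
7: 37157 = 7·5308 + 1
11: 37157 = 11·3377 + 10
13: 37157 = 13·2858 + 3
17: 37157 = 17·2185 + 12
19: 37157 = 19·1955 + 12
23: 37157 = 23·1615 + 12
29: 37157 = 29·1281 + 8
31: 37157 = 31·1198 + 19
37: 37157 = 37·1004 + 9
41: 37157 = 41·906 + 11
43: 37157 = 43·864 + 5
47: 37157 = 47·790 + 27
53: 37157 = 53·701 + 4
59: 37157 = 59·629 + 46
61: 37157 = 61·609 + 8
67: 37157 = 67·554 + 39
71: 37157 = 71·523 + 24
73: 37157 = 73·509

73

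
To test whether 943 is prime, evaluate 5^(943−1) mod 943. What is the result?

5^1 ≡ 5 (mod 943)
5^2 ≡ 5^2 = 25 ≡ 25 (mod 943)
5^4 ≡ 25^2 = 625 ≡ 625 (mod 943)
5^8 ≡ 625^2 = 390625 ≡ 223 (mod 943)
5^16 ≡ 223^2 = 49729 ≡ 693 (mod 943)
5^32 ≡ 693^2 = 480249 ≡ 262 (mod 943)
5^64 ≡ 262^2 = 68644 ≡ 748 (mod 943)
5^128 ≡ 748^2 = 559504 ≡ 305 (mod 943)
5^256 ≡ 305^2 = 93025 ≡ 611 (mod 943)
5^512 ≡ 611^2 = 373321 ≡ 836 (mod 943)
942 = 512 + 256 + 128 + 32 + 8 + 4 + 2 in binary powers of 2.
So 5^942 ≡ 836 · 611 · 305 · 262 · 223 · 625 · 25 ≡ 558 (mod 943).
Since 558 ≠ 1, base 5 is a Fermat witness: 943 is composite.

558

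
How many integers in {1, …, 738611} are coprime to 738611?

709632

Factor: 738611 = 43 · 89 · 193.
φ(738611) = (43−1) · (89−1) · (193−1) = 42 · 88 · 192 = 709632.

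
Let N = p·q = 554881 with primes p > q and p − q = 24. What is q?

Since p = q + 24, we have 554881 = q(q + 24), so q² + 24q − 554881 = 0.
Discriminant: 24² + 4·554881 = 576 + 2219524 = 2220100; √2220100 = 1490.
q = (−24 + 1490)/2 = 733, and p = q + 24 = 757.
Check: 733 · 757 = 554881.

733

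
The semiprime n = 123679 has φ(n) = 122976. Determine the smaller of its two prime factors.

φ(n) = (p−1)(q−1) = n − (p+q) + 1, so p + q = 123679 − 122976 + 1 = 704.
p and q are the roots of t² − 704t + 123679 = 0.
Discriminant: 704² − 4·123679 = 495616 − 494716 = 900; √900 = 30.
q = (704 − 30)/2 = 337, p = (704 + 30)/2 = 367.
Check: 337 · 367 = 123679.

337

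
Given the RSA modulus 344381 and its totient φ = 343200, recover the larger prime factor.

φ(n) = (p−1)(q−1) = n − (p+q) + 1, so p + q = 344381 − 343200 + 1 = 1182.
p and q are the roots of t² − 1182t + 344381 = 0.
Discriminant: 1182² − 4·344381 = 1397124 − 1377524 = 19600; √19600 = 140.
q = (1182 − 140)/2 = 521, p = (1182 + 140)/2 = 661.
Check: 521 · 661 = 344381.

661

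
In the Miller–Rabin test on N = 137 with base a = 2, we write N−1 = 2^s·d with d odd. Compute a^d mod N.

137 − 1 = 136 = 2^3 · 17, so d = 17.
2^1 ≡ 2 (mod 137)
2^2 ≡ 2^2 = 4 ≡ 4 (mod 137)
2^4 ≡ 4^2 = 16 ≡ 16 (mod 137)
2^8 ≡ 16^2 = 256 ≡ 119 (mod 137)
2^16 ≡ 119^2 = 14161 ≡ 50 (mod 137)
17 = 16 + 1 in binary powers of 2.
So 2^17 ≡ 50 · 2 ≡ 100 (mod 137).
Squaring chain: 100 → 136 → 1; reaches −1, so base 2 does not prove 137 composite.

100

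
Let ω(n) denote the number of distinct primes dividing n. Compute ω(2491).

2491 = 47 · 53
2491 = 47 · 53, which has 2 distinct prime factors.

2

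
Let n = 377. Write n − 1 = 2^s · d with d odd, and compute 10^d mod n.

108

377 − 1 = 376 = 2^3 · 47, so d = 47.
10^1 ≡ 10 (mod 377)
10^2 ≡ 10^2 = 100 ≡ 100 (mod 377)
10^4 ≡ 100^2 = 10000 ≡ 198 (mod 377)
10^8 ≡ 198^2 = 39204 ≡ 373 (mod 377)
10^16 ≡ 373^2 = 139129 ≡ 16 (mod 377)
10^32 ≡ 16^2 = 256 ≡ 256 (mod 377)
47 = 32 + 8 + 4 + 2 + 1 in binary powers of 2.
So 10^47 ≡ 256 · 373 · 198 · 100 · 10 ≡ 108 (mod 377).
Squaring chain: 108 → 354 → 152; never reaches −1, so base 10 is a Miller–Rabin witness that 377 is composite.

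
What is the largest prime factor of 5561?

83

5561 = 67 · 83
83 is prime.
So 5561 = 67 · 83; the largest prime factor is 83.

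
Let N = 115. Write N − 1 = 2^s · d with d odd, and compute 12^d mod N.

52

115 − 1 = 114 = 2^1 · 57, so d = 57.
12^1 ≡ 12 (mod 115)
12^2 ≡ 12^2 = 144 ≡ 29 (mod 115)
12^4 ≡ 29^2 = 841 ≡ 36 (mod 115)
12^8 ≡ 36^2 = 1296 ≡ 31 (mod 115)
12^16 ≡ 31^2 = 961 ≡ 41 (mod 115)
12^32 ≡ 41^2 = 1681 ≡ 71 (mod 115)
57 = 32 + 16 + 8 + 1 in binary powers of 2.
So 12^57 ≡ 71 · 41 · 31 · 12 ≡ 52 (mod 115).
Squaring chain: 52; never reaches −1, so base 12 is a Miller–Rabin witness that 115 is composite.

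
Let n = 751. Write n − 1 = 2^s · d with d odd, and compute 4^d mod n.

1

751 − 1 = 750 = 2^1 · 375, so d = 375.
4^1 ≡ 4 (mod 751)
4^2 ≡ 4^2 = 16 ≡ 16 (mod 751)
4^4 ≡ 16^2 = 256 ≡ 256 (mod 751)
4^8 ≡ 256^2 = 65536 ≡ 199 (mod 751)
4^16 ≡ 199^2 = 39601 ≡ 549 (mod 751)
4^32 ≡ 549^2 = 301401 ≡ 250 (mod 751)
4^64 ≡ 250^2 = 62500 ≡ 167 (mod 751)
4^128 ≡ 167^2 = 27889 ≡ 102 (mod 751)
4^256 ≡ 102^2 = 10404 ≡ 641 (mod 751)
375 = 256 + 64 + 32 + 16 + 4 + 2 + 1 in binary powers of 2.
So 4^375 ≡ 641 · 167 · 250 · 549 · 256 · 16 · 4 ≡ 1 (mod 751).
Since 4^d ≡ 1 (mod 751), base 4 does not prove 751 composite.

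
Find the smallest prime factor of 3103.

3103 is odd.
Digit sum 7, not divisible by 3.
Ends in 3: not divisible by 5.
7: 3103 = 7·443 + 2
11: 3103 = 11·282 + 1
13: 3103 = 13·238 + 9
17: 3103 = 17·182 + 9
19: 3103 = 19·163 + 6
23: 3103 = 23·134 + 21
29: 3103 = 29·107

29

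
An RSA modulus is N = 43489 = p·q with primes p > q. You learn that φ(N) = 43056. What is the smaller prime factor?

157

φ(n) = (p−1)(q−1) = n − (p+q) + 1, so p + q = 43489 − 43056 + 1 = 434.
p and q are the roots of t² − 434t + 43489 = 0.
Discriminant: 434² − 4·43489 = 188356 − 173956 = 14400; √14400 = 120.
q = (434 − 120)/2 = 157, p = (434 + 120)/2 = 277.
Check: 157 · 277 = 43489.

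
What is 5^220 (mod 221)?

5^1 ≡ 5 (mod 221)
5^2 ≡ 5^2 = 25 ≡ 25 (mod 221)
5^4 ≡ 25^2 = 625 ≡ 183 (mod 221)
5^8 ≡ 183^2 = 33489 ≡ 118 (mod 221)
5^16 ≡ 118^2 = 13924 ≡ 1 (mod 221)
5^32 ≡ 1^2 = 1 ≡ 1 (mod 221)
5^64 ≡ 1^2 = 1 ≡ 1 (mod 221)
5^128 ≡ 1^2 = 1 ≡ 1 (mod 221)
220 = 128 + 64 + 16 + 8 + 4 in binary powers of 2.
So 5^220 ≡ 1 · 1 · 1 · 118 · 183 ≡ 157 (mod 221).
Since 157 ≠ 1, base 5 is a Fermat witness: 221 is composite.

157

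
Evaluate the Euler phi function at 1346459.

Factor: 1346459 = 43 · 173 · 181.
φ(1346459) = (43−1) · (173−1) · (181−1) = 42 · 172 · 180 = 1300320.

1300320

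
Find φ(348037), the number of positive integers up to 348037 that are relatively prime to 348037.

330480

Factor: 348037 = 31 · 103 · 109.
φ(348037) = (31−1) · (103−1) · (109−1) = 30 · 102 · 108 = 330480.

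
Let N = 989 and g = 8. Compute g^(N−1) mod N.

8^1 ≡ 8 (mod 989)
8^2 ≡ 8^2 = 64 ≡ 64 (mod 989)
8^4 ≡ 64^2 = 4096 ≡ 140 (mod 989)
8^8 ≡ 140^2 = 19600 ≡ 809 (mod 989)
8^16 ≡ 809^2 = 654481 ≡ 752 (mod 989)
8^32 ≡ 752^2 = 565504 ≡ 785 (mod 989)
8^64 ≡ 785^2 = 616225 ≡ 78 (mod 989)
8^128 ≡ 78^2 = 6084 ≡ 150 (mod 989)
8^256 ≡ 150^2 = 22500 ≡ 742 (mod 989)
8^512 ≡ 742^2 = 550564 ≡ 680 (mod 989)
988 = 512 + 256 + 128 + 64 + 16 + 8 + 4 in binary powers of 2.
So 8^988 ≡ 680 · 742 · 150 · 78 · 752 · 809 · 140 ≡ 78 (mod 989).
Since 78 ≠ 1, base 8 is a Fermat witness: 989 is composite.

78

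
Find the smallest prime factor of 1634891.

1634891 is odd.
Digit sum 32, not divisible by 3.
Ends in 1: not divisible by 5.
7: 1634891 = 7·233555 + 6
11: 1634891 = 11·148626 + 5
13: 1634891 = 13·125760 + 11
17: 1634891 = 17·96170 + 1
19: 1634891 = 19·86046 + 17
23: 1634891 = 23·71082 + 5
29: 1634891 = 29·56375 + 16
31: 1634891 = 31·52738 + 13
37: 1634891 = 37·44186 + 9
41: 1634891 = 41·39875 + 16
43: 1634891 = 43·38020 + 31
47: 1634891 = 47·34784 + 43
53: 1634891 = 53·30847

53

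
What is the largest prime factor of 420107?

97

420107 = 61 · 6887
6887 = 71 · 97
97 is prime.
So 420107 = 61 · 71 · 97; the largest prime factor is 97.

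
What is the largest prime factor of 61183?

61183 = 17 · 3599
3599 = 59 · 61
61 is prime.
So 61183 = 17 · 59 · 61; the largest prime factor is 61.

61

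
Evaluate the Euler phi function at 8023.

7840

Factor: 8023 = 71 · 113.
φ(8023) = (71−1) · (113−1) = 70 · 112 = 7840.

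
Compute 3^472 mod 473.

3^1 ≡ 3 (mod 473)
3^2 ≡ 3^2 = 9 ≡ 9 (mod 473)
3^4 ≡ 9^2 = 81 ≡ 81 (mod 473)
3^8 ≡ 81^2 = 6561 ≡ 412 (mod 473)
3^16 ≡ 412^2 = 169744 ≡ 410 (mod 473)
3^32 ≡ 410^2 = 168100 ≡ 185 (mod 473)
3^64 ≡ 185^2 = 34225 ≡ 169 (mod 473)
3^128 ≡ 169^2 = 28561 ≡ 181 (mod 473)
3^256 ≡ 181^2 = 32761 ≡ 124 (mod 473)
472 = 256 + 128 + 64 + 16 + 8 in binary powers of 2.
So 3^472 ≡ 124 · 181 · 169 · 410 · 412 ≡ 53 (mod 473).
Since 53 ≠ 1, base 3 is a Fermat witness: 473 is composite.

53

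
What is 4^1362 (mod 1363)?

836

4^1 ≡ 4 (mod 1363)
4^2 ≡ 4^2 = 16 ≡ 16 (mod 1363)
4^4 ≡ 16^2 = 256 ≡ 256 (mod 1363)
4^8 ≡ 256^2 = 65536 ≡ 112 (mod 1363)
4^16 ≡ 112^2 = 12544 ≡ 277 (mod 1363)
4^32 ≡ 277^2 = 76729 ≡ 401 (mod 1363)
4^64 ≡ 401^2 = 160801 ≡ 1330 (mod 1363)
4^128 ≡ 1330^2 = 1768900 ≡ 1089 (mod 1363)
4^256 ≡ 1089^2 = 1185921 ≡ 111 (mod 1363)
4^512 ≡ 111^2 = 12321 ≡ 54 (mod 1363)
4^1024 ≡ 54^2 = 2916 ≡ 190 (mod 1363)
1362 = 1024 + 256 + 64 + 16 + 2 in binary powers of 2.
So 4^1362 ≡ 190 · 111 · 1330 · 277 · 16 ≡ 836 (mod 1363).
Since 836 ≠ 1, base 4 is a Fermat witness: 1363 is composite.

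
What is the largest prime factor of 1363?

47

1363 = 29 · 47
47 is prime.
So 1363 = 29 · 47; the largest prime factor is 47.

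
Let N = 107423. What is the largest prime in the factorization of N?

89

107423 = 17 · 6319
6319 = 71 · 89
89 is prime.
So 107423 = 17 · 71 · 89; the largest prime factor is 89.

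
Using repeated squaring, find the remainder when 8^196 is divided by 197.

8^1 ≡ 8 (mod 197)
8^2 ≡ 8^2 = 64 ≡ 64 (mod 197)
8^4 ≡ 64^2 = 4096 ≡ 156 (mod 197)
8^8 ≡ 156^2 = 24336 ≡ 105 (mod 197)
8^16 ≡ 105^2 = 11025 ≡ 190 (mod 197)
8^32 ≡ 190^2 = 36100 ≡ 49 (mod 197)
8^64 ≡ 49^2 = 2401 ≡ 37 (mod 197)
8^128 ≡ 37^2 = 1369 ≡ 187 (mod 197)
196 = 128 + 64 + 4 in binary powers of 2.
So 8^196 ≡ 187 · 37 · 156 ≡ 1 (mod 197).
Since the result is 1, base 8 gives no evidence that 197 is composite.

1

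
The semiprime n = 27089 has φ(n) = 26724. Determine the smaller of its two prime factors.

103

φ(n) = (p−1)(q−1) = n − (p+q) + 1, so p + q = 27089 − 26724 + 1 = 366.
p and q are the roots of t² − 366t + 27089 = 0.
Discriminant: 366² − 4·27089 = 133956 − 108356 = 25600; √25600 = 160.
q = (366 − 160)/2 = 103, p = (366 + 160)/2 = 263.
Check: 103 · 263 = 27089.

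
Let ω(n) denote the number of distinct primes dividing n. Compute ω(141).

141 = 3 · 47
141 = 3 · 47, which has 2 distinct prime factors.

2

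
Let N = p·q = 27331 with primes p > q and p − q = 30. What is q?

151

Since p = q + 30, we have 27331 = q(q + 30), so q² + 30q − 27331 = 0.
Discriminant: 30² + 4·27331 = 900 + 109324 = 110224; √110224 = 332.
q = (−30 + 332)/2 = 151, and p = q + 30 = 181.
Check: 151 · 181 = 27331.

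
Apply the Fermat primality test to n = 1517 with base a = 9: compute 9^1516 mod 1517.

9^1 ≡ 9 (mod 1517)
9^2 ≡ 9^2 = 81 ≡ 81 (mod 1517)
9^4 ≡ 81^2 = 6561 ≡ 493 (mod 1517)
9^8 ≡ 493^2 = 243049 ≡ 329 (mod 1517)
9^16 ≡ 329^2 = 108241 ≡ 534 (mod 1517)
9^32 ≡ 534^2 = 285156 ≡ 1477 (mod 1517)
9^64 ≡ 1477^2 = 2181529 ≡ 83 (mod 1517)
9^128 ≡ 83^2 = 6889 ≡ 821 (mod 1517)
9^256 ≡ 821^2 = 674041 ≡ 493 (mod 1517)
9^512 ≡ 493^2 = 243049 ≡ 329 (mod 1517)
9^1024 ≡ 329^2 = 108241 ≡ 534 (mod 1517)
1516 = 1024 + 256 + 128 + 64 + 32 + 8 + 4 in binary powers of 2.
So 9^1516 ≡ 534 · 493 · 821 · 83 · 1477 · 329 · 493 ≡ 493 (mod 1517).
Since 493 ≠ 1, base 9 is a Fermat witness: 1517 is composite.

493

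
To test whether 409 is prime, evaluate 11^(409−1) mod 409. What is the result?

1

11^1 ≡ 11 (mod 409)
11^2 ≡ 11^2 = 121 ≡ 121 (mod 409)
11^4 ≡ 121^2 = 14641 ≡ 326 (mod 409)
11^8 ≡ 326^2 = 106276 ≡ 345 (mod 409)
11^16 ≡ 345^2 = 119025 ≡ 6 (mod 409)
11^32 ≡ 6^2 = 36 ≡ 36 (mod 409)
11^64 ≡ 36^2 = 1296 ≡ 69 (mod 409)
11^128 ≡ 69^2 = 4761 ≡ 262 (mod 409)
11^256 ≡ 262^2 = 68644 ≡ 341 (mod 409)
408 = 256 + 128 + 16 + 8 in binary powers of 2.
So 11^408 ≡ 341 · 262 · 6 · 345 ≡ 1 (mod 409).
Since the result is 1, base 11 gives no evidence that 409 is composite.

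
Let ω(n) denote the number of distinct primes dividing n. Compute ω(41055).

5

41055 = 3 · 13685
13685 = 5 · 2737
2737 = 7 · 391
391 = 17 · 23
41055 = 3 · 5 · 7 · 17 · 23, which has 5 distinct prime factors.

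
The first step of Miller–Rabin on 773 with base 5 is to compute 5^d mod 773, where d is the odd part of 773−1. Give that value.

456

773 − 1 = 772 = 2^2 · 193, so d = 193.
5^1 ≡ 5 (mod 773)
5^2 ≡ 5^2 = 25 ≡ 25 (mod 773)
5^4 ≡ 25^2 = 625 ≡ 625 (mod 773)
5^8 ≡ 625^2 = 390625 ≡ 260 (mod 773)
5^16 ≡ 260^2 = 67600 ≡ 349 (mod 773)
5^32 ≡ 349^2 = 121801 ≡ 440 (mod 773)
5^64 ≡ 440^2 = 193600 ≡ 350 (mod 773)
5^128 ≡ 350^2 = 122500 ≡ 366 (mod 773)
193 = 128 + 64 + 1 in binary powers of 2.
So 5^193 ≡ 366 · 350 · 5 ≡ 456 (mod 773).
Squaring chain: 456 → 772; reaches −1, so base 5 does not prove 773 composite.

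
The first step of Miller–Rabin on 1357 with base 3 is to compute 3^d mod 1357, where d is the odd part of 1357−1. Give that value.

1357 − 1 = 1356 = 2^2 · 339, so d = 339.
3^1 ≡ 3 (mod 1357)
3^2 ≡ 3^2 = 9 ≡ 9 (mod 1357)
3^4 ≡ 9^2 = 81 ≡ 81 (mod 1357)
3^8 ≡ 81^2 = 6561 ≡ 1133 (mod 1357)
3^16 ≡ 1133^2 = 1283689 ≡ 1324 (mod 1357)
3^32 ≡ 1324^2 = 1752976 ≡ 1089 (mod 1357)
3^64 ≡ 1089^2 = 1185921 ≡ 1260 (mod 1357)
3^128 ≡ 1260^2 = 1587600 ≡ 1267 (mod 1357)
3^256 ≡ 1267^2 = 1605289 ≡ 1315 (mod 1357)
339 = 256 + 64 + 16 + 2 + 1 in binary powers of 2.
So 3^339 ≡ 1315 · 1260 · 1324 · 9 · 3 ≡ 41 (mod 1357).
Squaring chain: 41 → 324; never reaches −1, so base 3 is a Miller–Rabin witness that 1357 is composite.

41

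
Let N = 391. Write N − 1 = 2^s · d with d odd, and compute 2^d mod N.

391 − 1 = 390 = 2^1 · 195, so d = 195.
2^1 ≡ 2 (mod 391)
2^2 ≡ 2^2 = 4 ≡ 4 (mod 391)
2^4 ≡ 4^2 = 16 ≡ 16 (mod 391)
2^8 ≡ 16^2 = 256 ≡ 256 (mod 391)
2^16 ≡ 256^2 = 65536 ≡ 239 (mod 391)
2^32 ≡ 239^2 = 57121 ≡ 35 (mod 391)
2^64 ≡ 35^2 = 1225 ≡ 52 (mod 391)
2^128 ≡ 52^2 = 2704 ≡ 358 (mod 391)
195 = 128 + 64 + 2 + 1 in binary powers of 2.
So 2^195 ≡ 358 · 52 · 4 · 2 ≡ 348 (mod 391).
Squaring chain: 348; never reaches −1, so base 2 is a Miller–Rabin witness that 391 is composite.

348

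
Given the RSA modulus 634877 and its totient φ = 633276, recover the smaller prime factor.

719

φ(n) = (p−1)(q−1) = n − (p+q) + 1, so p + q = 634877 − 633276 + 1 = 1602.
p and q are the roots of t² − 1602t + 634877 = 0.
Discriminant: 1602² − 4·634877 = 2566404 − 2539508 = 26896; √26896 = 164.
q = (1602 − 164)/2 = 719, p = (1602 + 164)/2 = 883.
Check: 719 · 883 = 634877.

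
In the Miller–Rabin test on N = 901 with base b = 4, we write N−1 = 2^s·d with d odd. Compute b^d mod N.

327

901 − 1 = 900 = 2^2 · 225, so d = 225.
4^1 ≡ 4 (mod 901)
4^2 ≡ 4^2 = 16 ≡ 16 (mod 901)
4^4 ≡ 16^2 = 256 ≡ 256 (mod 901)
4^8 ≡ 256^2 = 65536 ≡ 664 (mod 901)
4^16 ≡ 664^2 = 440896 ≡ 307 (mod 901)
4^32 ≡ 307^2 = 94249 ≡ 545 (mod 901)
4^64 ≡ 545^2 = 297025 ≡ 596 (mod 901)
4^128 ≡ 596^2 = 355216 ≡ 222 (mod 901)
225 = 128 + 64 + 32 + 1 in binary powers of 2.
So 4^225 ≡ 222 · 596 · 545 · 4 ≡ 327 (mod 901).
Squaring chain: 327 → 611; never reaches −1, so base 4 is a Miller–Rabin witness that 901 is composite.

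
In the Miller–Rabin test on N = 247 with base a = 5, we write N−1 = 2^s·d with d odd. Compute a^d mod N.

216

247 − 1 = 246 = 2^1 · 123, so d = 123.
5^1 ≡ 5 (mod 247)
5^2 ≡ 5^2 = 25 ≡ 25 (mod 247)
5^4 ≡ 25^2 = 625 ≡ 131 (mod 247)
5^8 ≡ 131^2 = 17161 ≡ 118 (mod 247)
5^16 ≡ 118^2 = 13924 ≡ 92 (mod 247)
5^32 ≡ 92^2 = 8464 ≡ 66 (mod 247)
5^64 ≡ 66^2 = 4356 ≡ 157 (mod 247)
123 = 64 + 32 + 16 + 8 + 2 + 1 in binary powers of 2.
So 5^123 ≡ 157 · 66 · 92 · 118 · 25 · 5 ≡ 216 (mod 247).
Squaring chain: 216; never reaches −1, so base 5 is a Miller–Rabin witness that 247 is composite.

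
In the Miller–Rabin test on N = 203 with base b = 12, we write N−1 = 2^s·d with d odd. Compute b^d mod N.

157

203 − 1 = 202 = 2^1 · 101, so d = 101.
12^1 ≡ 12 (mod 203)
12^2 ≡ 12^2 = 144 ≡ 144 (mod 203)
12^4 ≡ 144^2 = 20736 ≡ 30 (mod 203)
12^8 ≡ 30^2 = 900 ≡ 88 (mod 203)
12^16 ≡ 88^2 = 7744 ≡ 30 (mod 203)
12^32 ≡ 30^2 = 900 ≡ 88 (mod 203)
12^64 ≡ 88^2 = 7744 ≡ 30 (mod 203)
101 = 64 + 32 + 4 + 1 in binary powers of 2.
So 12^101 ≡ 30 · 88 · 30 · 12 ≡ 157 (mod 203).
Squaring chain: 157; never reaches −1, so base 12 is a Miller–Rabin witness that 203 is composite.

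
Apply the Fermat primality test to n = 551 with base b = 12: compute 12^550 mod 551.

12^1 ≡ 12 (mod 551)
12^2 ≡ 12^2 = 144 ≡ 144 (mod 551)
12^4 ≡ 144^2 = 20736 ≡ 349 (mod 551)
12^8 ≡ 349^2 = 121801 ≡ 30 (mod 551)
12^16 ≡ 30^2 = 900 ≡ 349 (mod 551)
12^32 ≡ 349^2 = 121801 ≡ 30 (mod 551)
12^64 ≡ 30^2 = 900 ≡ 349 (mod 551)
12^128 ≡ 349^2 = 121801 ≡ 30 (mod 551)
12^256 ≡ 30^2 = 900 ≡ 349 (mod 551)
12^512 ≡ 349^2 = 121801 ≡ 30 (mod 551)
550 = 512 + 32 + 4 + 2 in binary powers of 2.
So 12^550 ≡ 30 · 30 · 349 · 144 ≡ 463 (mod 551).
Since 463 ≠ 1, base 12 is a Fermat witness: 551 is composite.

463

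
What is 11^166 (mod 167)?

11^1 ≡ 11 (mod 167)
11^2 ≡ 11^2 = 121 ≡ 121 (mod 167)
11^4 ≡ 121^2 = 14641 ≡ 112 (mod 167)
11^8 ≡ 112^2 = 12544 ≡ 19 (mod 167)
11^16 ≡ 19^2 = 361 ≡ 27 (mod 167)
11^32 ≡ 27^2 = 729 ≡ 61 (mod 167)
11^64 ≡ 61^2 = 3721 ≡ 47 (mod 167)
11^128 ≡ 47^2 = 2209 ≡ 38 (mod 167)
166 = 128 + 32 + 4 + 2 in binary powers of 2.
So 11^166 ≡ 38 · 61 · 112 · 121 ≡ 1 (mod 167).
Since the result is 1, base 11 gives no evidence that 167 is composite.

1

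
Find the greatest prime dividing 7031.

7031 = 79 · 89
89 is prime.
So 7031 = 79 · 89; the largest prime factor is 89.

89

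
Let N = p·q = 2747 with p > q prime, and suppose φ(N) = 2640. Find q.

41

φ(n) = (p−1)(q−1) = n − (p+q) + 1, so p + q = 2747 − 2640 + 1 = 108.
p and q are the roots of t² − 108t + 2747 = 0.
Discriminant: 108² − 4·2747 = 11664 − 10988 = 676; √676 = 26.
q = (108 − 26)/2 = 41, p = (108 + 26)/2 = 67.
Check: 41 · 67 = 2747.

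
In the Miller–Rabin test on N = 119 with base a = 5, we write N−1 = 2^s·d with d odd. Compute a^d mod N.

119 − 1 = 118 = 2^1 · 59, so d = 59.
5^1 ≡ 5 (mod 119)
5^2 ≡ 5^2 = 25 ≡ 25 (mod 119)
5^4 ≡ 25^2 = 625 ≡ 30 (mod 119)
5^8 ≡ 30^2 = 900 ≡ 67 (mod 119)
5^16 ≡ 67^2 = 4489 ≡ 86 (mod 119)
5^32 ≡ 86^2 = 7396 ≡ 18 (mod 119)
59 = 32 + 16 + 8 + 2 + 1 in binary powers of 2.
So 5^59 ≡ 18 · 86 · 67 · 25 · 5 ≡ 45 (mod 119).
Squaring chain: 45; never reaches −1, so base 5 is a Miller–Rabin witness that 119 is composite.

45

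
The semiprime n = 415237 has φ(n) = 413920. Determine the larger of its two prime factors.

797

φ(n) = (p−1)(q−1) = n − (p+q) + 1, so p + q = 415237 − 413920 + 1 = 1318.
p and q are the roots of t² − 1318t + 415237 = 0.
Discriminant: 1318² − 4·415237 = 1737124 − 1660948 = 76176; √76176 = 276.
q = (1318 − 276)/2 = 521, p = (1318 + 276)/2 = 797.
Check: 521 · 797 = 415237.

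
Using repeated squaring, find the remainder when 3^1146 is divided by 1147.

47

3^1 ≡ 3 (mod 1147)
3^2 ≡ 3^2 = 9 ≡ 9 (mod 1147)
3^4 ≡ 9^2 = 81 ≡ 81 (mod 1147)
3^8 ≡ 81^2 = 6561 ≡ 826 (mod 1147)
3^16 ≡ 826^2 = 682276 ≡ 958 (mod 1147)
3^32 ≡ 958^2 = 917764 ≡ 164 (mod 1147)
3^64 ≡ 164^2 = 26896 ≡ 515 (mod 1147)
3^128 ≡ 515^2 = 265225 ≡ 268 (mod 1147)
3^256 ≡ 268^2 = 71824 ≡ 710 (mod 1147)
3^512 ≡ 710^2 = 504100 ≡ 567 (mod 1147)
3^1024 ≡ 567^2 = 321489 ≡ 329 (mod 1147)
1146 = 1024 + 64 + 32 + 16 + 8 + 2 in binary powers of 2.
So 3^1146 ≡ 329 · 515 · 164 · 958 · 826 · 9 ≡ 47 (mod 1147).
Since 47 ≠ 1, base 3 is a Fermat witness: 1147 is composite.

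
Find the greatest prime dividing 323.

323 = 17 · 19
19 is prime.
So 323 = 17 · 19; the largest prime factor is 19.

19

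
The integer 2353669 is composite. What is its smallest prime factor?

2353669 is odd.
Digit sum 34, not divisible by 3.
Ends in 9: not divisible by 5.
7: 2353669 = 7·336238 + 3
11: 2353669 = 11·213969 + 10
13: 2353669 = 13·181051 + 6
17: 2353669 = 17·138451 + 2
19: 2353669 = 19·123877 + 6
23: 2353669 = 23·102333 + 10
29: 2353669 = 29·81161

29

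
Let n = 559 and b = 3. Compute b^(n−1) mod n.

3^1 ≡ 3 (mod 559)
3^2 ≡ 3^2 = 9 ≡ 9 (mod 559)
3^4 ≡ 9^2 = 81 ≡ 81 (mod 559)
3^8 ≡ 81^2 = 6561 ≡ 412 (mod 559)
3^16 ≡ 412^2 = 169744 ≡ 367 (mod 559)
3^32 ≡ 367^2 = 134689 ≡ 529 (mod 559)
3^64 ≡ 529^2 = 279841 ≡ 341 (mod 559)
3^128 ≡ 341^2 = 116281 ≡ 9 (mod 559)
3^256 ≡ 9^2 = 81 ≡ 81 (mod 559)
3^512 ≡ 81^2 = 6561 ≡ 412 (mod 559)
558 = 512 + 32 + 8 + 4 + 2 in binary powers of 2.
So 3^558 ≡ 412 · 529 · 412 · 81 · 9 ≡ 391 (mod 559).
Since 391 ≠ 1, base 3 is a Fermat witness: 559 is composite.

391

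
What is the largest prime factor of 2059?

2059 = 29 · 71
71 is prime.
So 2059 = 29 · 71; the largest prime factor is 71.

71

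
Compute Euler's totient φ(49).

42

Factor: 49 = 7^2.
φ(49) = 7^1·(7−1) = 42.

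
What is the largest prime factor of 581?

83

581 = 7 · 83
83 is prime.
So 581 = 7 · 83; the largest prime factor is 83.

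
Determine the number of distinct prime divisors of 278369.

4

278369 = 7^2 · 5681
5681 = 13 · 437
437 = 19 · 23
278369 = 7^2 · 13 · 19 · 23, which has 4 distinct prime factors.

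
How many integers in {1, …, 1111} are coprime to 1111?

1000

Factor: 1111 = 11 · 101.
φ(1111) = (11−1) · (101−1) = 10 · 100 = 1000.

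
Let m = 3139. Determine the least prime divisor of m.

43

3139 is odd.
Digit sum 16, not divisible by 3.
Ends in 9: not divisible by 5.
7: 3139 = 7·448 + 3
11: 3139 = 11·285 + 4
13: 3139 = 13·241 + 6
17: 3139 = 17·184 + 11
19: 3139 = 19·165 + 4
23: 3139 = 23·136 + 11
29: 3139 = 29·108 + 7
31: 3139 = 31·101 + 8
37: 3139 = 37·84 + 31
41: 3139 = 41·76 + 23
43: 3139 = 43·73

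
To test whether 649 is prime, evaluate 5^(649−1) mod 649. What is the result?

5^1 ≡ 5 (mod 649)
5^2 ≡ 5^2 = 25 ≡ 25 (mod 649)
5^4 ≡ 25^2 = 625 ≡ 625 (mod 649)
5^8 ≡ 625^2 = 390625 ≡ 576 (mod 649)
5^16 ≡ 576^2 = 331776 ≡ 137 (mod 649)
5^32 ≡ 137^2 = 18769 ≡ 597 (mod 649)
5^64 ≡ 597^2 = 356409 ≡ 108 (mod 649)
5^128 ≡ 108^2 = 11664 ≡ 631 (mod 649)
5^256 ≡ 631^2 = 398161 ≡ 324 (mod 649)
5^512 ≡ 324^2 = 104976 ≡ 487 (mod 649)
648 = 512 + 128 + 8 in binary powers of 2.
So 5^648 ≡ 487 · 631 · 576 ≡ 4 (mod 649).
Since 4 ≠ 1, base 5 is a Fermat witness: 649 is composite.

4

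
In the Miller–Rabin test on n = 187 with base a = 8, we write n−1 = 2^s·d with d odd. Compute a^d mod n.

94

187 − 1 = 186 = 2^1 · 93, so d = 93.
8^1 ≡ 8 (mod 187)
8^2 ≡ 8^2 = 64 ≡ 64 (mod 187)
8^4 ≡ 64^2 = 4096 ≡ 169 (mod 187)
8^8 ≡ 169^2 = 28561 ≡ 137 (mod 187)
8^16 ≡ 137^2 = 18769 ≡ 69 (mod 187)
8^32 ≡ 69^2 = 4761 ≡ 86 (mod 187)
8^64 ≡ 86^2 = 7396 ≡ 103 (mod 187)
93 = 64 + 16 + 8 + 4 + 1 in binary powers of 2.
So 8^93 ≡ 103 · 69 · 137 · 169 · 8 ≡ 94 (mod 187).
Squaring chain: 94; never reaches −1, so base 8 is a Miller–Rabin witness that 187 is composite.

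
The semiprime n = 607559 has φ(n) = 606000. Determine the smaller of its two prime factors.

751

φ(n) = (p−1)(q−1) = n − (p+q) + 1, so p + q = 607559 − 606000 + 1 = 1560.
p and q are the roots of t² − 1560t + 607559 = 0.
Discriminant: 1560² − 4·607559 = 2433600 − 2430236 = 3364; √3364 = 58.
q = (1560 − 58)/2 = 751, p = (1560 + 58)/2 = 809.
Check: 751 · 809 = 607559.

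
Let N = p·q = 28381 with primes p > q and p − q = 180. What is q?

101

Since p = q + 180, we have 28381 = q(q + 180), so q² + 180q − 28381 = 0.
Discriminant: 180² + 4·28381 = 32400 + 113524 = 145924; √145924 = 382.
q = (−180 + 382)/2 = 101, and p = q + 180 = 281.
Check: 101 · 281 = 28381.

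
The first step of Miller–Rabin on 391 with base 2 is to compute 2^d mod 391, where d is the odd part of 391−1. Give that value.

391 − 1 = 390 = 2^1 · 195, so d = 195.
2^1 ≡ 2 (mod 391)
2^2 ≡ 2^2 = 4 ≡ 4 (mod 391)
2^4 ≡ 4^2 = 16 ≡ 16 (mod 391)
2^8 ≡ 16^2 = 256 ≡ 256 (mod 391)
2^16 ≡ 256^2 = 65536 ≡ 239 (mod 391)
2^32 ≡ 239^2 = 57121 ≡ 35 (mod 391)
2^64 ≡ 35^2 = 1225 ≡ 52 (mod 391)
2^128 ≡ 52^2 = 2704 ≡ 358 (mod 391)
195 = 128 + 64 + 2 + 1 in binary powers of 2.
So 2^195 ≡ 358 · 52 · 4 · 2 ≡ 348 (mod 391).
Squaring chain: 348; never reaches −1, so base 2 is a Miller–Rabin witness that 391 is composite.

348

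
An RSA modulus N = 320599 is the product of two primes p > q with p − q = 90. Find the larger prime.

613

Since p = q + 90, we have 320599 = q(q + 90), so q² + 90q − 320599 = 0.
Discriminant: 90² + 4·320599 = 8100 + 1282396 = 1290496; √1290496 = 1136.
q = (−90 + 1136)/2 = 523, and p = q + 90 = 613.
Check: 523 · 613 = 320599.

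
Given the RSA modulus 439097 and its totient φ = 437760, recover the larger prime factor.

761

φ(n) = (p−1)(q−1) = n − (p+q) + 1, so p + q = 439097 − 437760 + 1 = 1338.
p and q are the roots of t² − 1338t + 439097 = 0.
Discriminant: 1338² − 4·439097 = 1790244 − 1756388 = 33856; √33856 = 184.
q = (1338 − 184)/2 = 577, p = (1338 + 184)/2 = 761.
Check: 577 · 761 = 439097.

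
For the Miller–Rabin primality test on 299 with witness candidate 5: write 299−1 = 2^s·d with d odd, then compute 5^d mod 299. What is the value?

291

299 − 1 = 298 = 2^1 · 149, so d = 149.
5^1 ≡ 5 (mod 299)
5^2 ≡ 5^2 = 25 ≡ 25 (mod 299)
5^4 ≡ 25^2 = 625 ≡ 27 (mod 299)
5^8 ≡ 27^2 = 729 ≡ 131 (mod 299)
5^16 ≡ 131^2 = 17161 ≡ 118 (mod 299)
5^32 ≡ 118^2 = 13924 ≡ 170 (mod 299)
5^64 ≡ 170^2 = 28900 ≡ 196 (mod 299)
5^128 ≡ 196^2 = 38416 ≡ 144 (mod 299)
149 = 128 + 16 + 4 + 1 in binary powers of 2.
So 5^149 ≡ 144 · 118 · 27 · 5 ≡ 291 (mod 299).
Squaring chain: 291; never reaches −1, so base 5 is a Miller–Rabin witness that 299 is composite.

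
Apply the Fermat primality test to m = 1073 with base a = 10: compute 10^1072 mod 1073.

10^1 ≡ 10 (mod 1073)
10^2 ≡ 10^2 = 100 ≡ 100 (mod 1073)
10^4 ≡ 100^2 = 10000 ≡ 343 (mod 1073)
10^8 ≡ 343^2 = 117649 ≡ 692 (mod 1073)
10^16 ≡ 692^2 = 478864 ≡ 306 (mod 1073)
10^32 ≡ 306^2 = 93636 ≡ 285 (mod 1073)
10^64 ≡ 285^2 = 81225 ≡ 750 (mod 1073)
10^128 ≡ 750^2 = 562500 ≡ 248 (mod 1073)
10^256 ≡ 248^2 = 61504 ≡ 343 (mod 1073)
10^512 ≡ 343^2 = 117649 ≡ 692 (mod 1073)
10^1024 ≡ 692^2 = 478864 ≡ 306 (mod 1073)
1072 = 1024 + 32 + 16 in binary powers of 2.
So 10^1072 ≡ 306 · 285 · 306 ≡ 750 (mod 1073).
Since 750 ≠ 1, base 10 is a Fermat witness: 1073 is composite.

750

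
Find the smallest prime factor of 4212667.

43

4212667 is odd.
Digit sum 28, not divisible by 3.
Ends in 7: not divisible by 5.
7: 4212667 = 7·601809 + 4
11: 4212667 = 11·382969 + 8
13: 4212667 = 13·324051 + 4
17: 4212667 = 17·247803 + 16
19: 4212667 = 19·221719 + 6
23: 4212667 = 23·183159 + 10
29: 4212667 = 29·145264 + 11
31: 4212667 = 31·135892 + 15
37: 4212667 = 37·113855 + 32
41: 4212667 = 41·102747 + 40
43: 4212667 = 43·97969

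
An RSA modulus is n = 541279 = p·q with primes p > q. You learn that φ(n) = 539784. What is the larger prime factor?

883

φ(n) = (p−1)(q−1) = n − (p+q) + 1, so p + q = 541279 − 539784 + 1 = 1496.
p and q are the roots of t² − 1496t + 541279 = 0.
Discriminant: 1496² − 4·541279 = 2238016 − 2165116 = 72900; √72900 = 270.
q = (1496 − 270)/2 = 613, p = (1496 + 270)/2 = 883.
Check: 613 · 883 = 541279.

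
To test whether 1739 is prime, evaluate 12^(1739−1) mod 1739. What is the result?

382

12^1 ≡ 12 (mod 1739)
12^2 ≡ 12^2 = 144 ≡ 144 (mod 1739)
12^4 ≡ 144^2 = 20736 ≡ 1607 (mod 1739)
12^8 ≡ 1607^2 = 2582449 ≡ 34 (mod 1739)
12^16 ≡ 34^2 = 1156 ≡ 1156 (mod 1739)
12^32 ≡ 1156^2 = 1336336 ≡ 784 (mod 1739)
12^64 ≡ 784^2 = 614656 ≡ 789 (mod 1739)
12^128 ≡ 789^2 = 622521 ≡ 1698 (mod 1739)
12^256 ≡ 1698^2 = 2883204 ≡ 1681 (mod 1739)
12^512 ≡ 1681^2 = 2825761 ≡ 1625 (mod 1739)
12^1024 ≡ 1625^2 = 2640625 ≡ 823 (mod 1739)
1738 = 1024 + 512 + 128 + 64 + 8 + 2 in binary powers of 2.
So 12^1738 ≡ 823 · 1625 · 1698 · 789 · 34 · 144 ≡ 382 (mod 1739).
Since 382 ≠ 1, base 12 is a Fermat witness: 1739 is composite.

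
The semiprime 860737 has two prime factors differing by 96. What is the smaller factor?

Since p = q + 96, we have 860737 = q(q + 96), so q² + 96q − 860737 = 0.
Discriminant: 96² + 4·860737 = 9216 + 3442948 = 3452164; √3452164 = 1858.
q = (−96 + 1858)/2 = 881, and p = q + 96 = 977.
Check: 881 · 977 = 860737.

881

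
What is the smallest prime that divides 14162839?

14162839 is odd.
Digit sum 34, not divisible by 3.
Ends in 9: not divisible by 5.
7: 14162839 = 7·2023262 + 5
11: 14162839 = 11·1287530 + 9
13: 14162839 = 13·1089449 + 2
17: 14162839 = 17·833108 + 3
19: 14162839 = 19·745412 + 11
23: 14162839 = 23·615775 + 14
29: 14162839 = 29·488373 + 22
31: 14162839 = 31·456865 + 24
37: 14162839 = 37·382779 + 16
41: 14162839 = 41·345435 + 4
43: 14162839 = 43·329368 + 15
47: 14162839 = 47·301337

47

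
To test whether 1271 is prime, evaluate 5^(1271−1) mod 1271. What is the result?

532

5^1 ≡ 5 (mod 1271)
5^2 ≡ 5^2 = 25 ≡ 25 (mod 1271)
5^4 ≡ 25^2 = 625 ≡ 625 (mod 1271)
5^8 ≡ 625^2 = 390625 ≡ 428 (mod 1271)
5^16 ≡ 428^2 = 183184 ≡ 160 (mod 1271)
5^32 ≡ 160^2 = 25600 ≡ 180 (mod 1271)
5^64 ≡ 180^2 = 32400 ≡ 625 (mod 1271)
5^128 ≡ 625^2 = 390625 ≡ 428 (mod 1271)
5^256 ≡ 428^2 = 183184 ≡ 160 (mod 1271)
5^512 ≡ 160^2 = 25600 ≡ 180 (mod 1271)
5^1024 ≡ 180^2 = 32400 ≡ 625 (mod 1271)
1270 = 1024 + 128 + 64 + 32 + 16 + 4 + 2 in binary powers of 2.
So 5^1270 ≡ 625 · 428 · 625 · 180 · 160 · 625 · 25 ≡ 532 (mod 1271).
Since 532 ≠ 1, base 5 is a Fermat witness: 1271 is composite.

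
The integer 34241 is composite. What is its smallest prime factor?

34241 is odd.
Digit sum 14, not divisible by 3.
Ends in 1: not divisible by 5.
7: 34241 = 7·4891 + 4
11: 34241 = 11·3112 + 9
13: 34241 = 13·2633 + 12
17: 34241 = 17·2014 + 3
19: 34241 = 19·1802 + 3
23: 34241 = 23·1488 + 17
29: 34241 = 29·1180 + 21
31: 34241 = 31·1104 + 17
37: 34241 = 37·925 + 16
41: 34241 = 41·835 + 6
43: 34241 = 43·796 + 13
47: 34241 = 47·728 + 25
53: 34241 = 53·646 + 3
59: 34241 = 59·580 + 21
61: 34241 = 61·561 + 20
67: 34241 = 67·511 + 4
71: 34241 = 71·482 + 19
73: 34241 = 73·469 + 4
79: 34241 = 79·433 + 34
83: 34241 = 83·412 + 45
89: 34241 = 89·384 + 65
97: 34241 = 97·353

97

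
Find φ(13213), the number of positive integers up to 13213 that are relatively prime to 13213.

12960

Factor: 13213 = 73 · 181.
φ(13213) = (73−1) · (181−1) = 72 · 180 = 12960.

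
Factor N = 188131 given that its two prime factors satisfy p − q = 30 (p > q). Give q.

419

Since p = q + 30, we have 188131 = q(q + 30), so q² + 30q − 188131 = 0.
Discriminant: 30² + 4·188131 = 900 + 752524 = 753424; √753424 = 868.
q = (−30 + 868)/2 = 419, and p = q + 30 = 449.
Check: 419 · 449 = 188131.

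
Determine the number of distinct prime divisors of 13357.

2

13357 = 19^2 · 37
13357 = 19^2 · 37, which has 2 distinct prime factors.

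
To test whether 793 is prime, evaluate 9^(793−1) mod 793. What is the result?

508

9^1 ≡ 9 (mod 793)
9^2 ≡ 9^2 = 81 ≡ 81 (mod 793)
9^4 ≡ 81^2 = 6561 ≡ 217 (mod 793)
9^8 ≡ 217^2 = 47089 ≡ 302 (mod 793)
9^16 ≡ 302^2 = 91204 ≡ 9 (mod 793)
9^32 ≡ 9^2 = 81 ≡ 81 (mod 793)
9^64 ≡ 81^2 = 6561 ≡ 217 (mod 793)
9^128 ≡ 217^2 = 47089 ≡ 302 (mod 793)
9^256 ≡ 302^2 = 91204 ≡ 9 (mod 793)
9^512 ≡ 9^2 = 81 ≡ 81 (mod 793)
792 = 512 + 256 + 16 + 8 in binary powers of 2.
So 9^792 ≡ 81 · 9 · 9 · 302 ≡ 508 (mod 793).
Since 508 ≠ 1, base 9 is a Fermat witness: 793 is composite.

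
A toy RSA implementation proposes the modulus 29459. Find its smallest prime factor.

29459 is odd.
Digit sum 29, not divisible by 3.
Ends in 9: not divisible by 5.
7: 29459 = 7·4208 + 3
11: 29459 = 11·2678 + 1
13: 29459 = 13·2266 + 1
17: 29459 = 17·1732 + 15
19: 29459 = 19·1550 + 9
23: 29459 = 23·1280 + 19
29: 29459 = 29·1015 + 24
31: 29459 = 31·950 + 9
37: 29459 = 37·796 + 7
41: 29459 = 41·718 + 21
43: 29459 = 43·685 + 4
47: 29459 = 47·626 + 37
53: 29459 = 53·555 + 44
59: 29459 = 59·499 + 18
61: 29459 = 61·482 + 57
67: 29459 = 67·439 + 46
71: 29459 = 71·414 + 65
73: 29459 = 73·403 + 40
79: 29459 = 79·372 + 71
83: 29459 = 83·354 + 77
89: 29459 = 89·331

89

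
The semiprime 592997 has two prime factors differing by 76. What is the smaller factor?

Since p = q + 76, we have 592997 = q(q + 76), so q² + 76q − 592997 = 0.
Discriminant: 76² + 4·592997 = 5776 + 2371988 = 2377764; √2377764 = 1542.
q = (−76 + 1542)/2 = 733, and p = q + 76 = 809.
Check: 733 · 809 = 592997.

733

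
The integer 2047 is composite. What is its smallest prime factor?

23

2047 is odd.
Digit sum 13, not divisible by 3.
Ends in 7: not divisible by 5.
7: 2047 = 7·292 + 3
11: 2047 = 11·186 + 1
13: 2047 = 13·157 + 6
17: 2047 = 17·120 + 7
19: 2047 = 19·107 + 14
23: 2047 = 23·89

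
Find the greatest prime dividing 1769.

61

1769 = 29 · 61
61 is prime.
So 1769 = 29 · 61; the largest prime factor is 61.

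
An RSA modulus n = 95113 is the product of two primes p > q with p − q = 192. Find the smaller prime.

Since p = q + 192, we have 95113 = q(q + 192), so q² + 192q − 95113 = 0.
Discriminant: 192² + 4·95113 = 36864 + 380452 = 417316; √417316 = 646.
q = (−192 + 646)/2 = 227, and p = q + 192 = 419.
Check: 227 · 419 = 95113.

227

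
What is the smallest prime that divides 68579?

7

68579 is odd.
Digit sum 35, not divisible by 3.
Ends in 9: not divisible by 5.
7: 68579 = 7·9797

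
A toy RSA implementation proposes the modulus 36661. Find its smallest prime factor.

36661 is odd.
Digit sum 22, not divisible by 3.
Ends in 1: not divisible by 5.
7: 36661 = 7·5237 + 2
11: 36661 = 11·3332 + 9
13: 36661 = 13·2820 + 1
17: 36661 = 17·2156 + 9
19: 36661 = 19·1929 + 10
23: 36661 = 23·1593 + 22
29: 36661 = 29·1264 + 5
31: 36661 = 31·1182 + 19
37: 36661 = 37·990 + 31
41: 36661 = 41·894 + 7
43: 36661 = 43·852 + 25
47: 36661 = 47·780 + 1
53: 36661 = 53·691 + 38
59: 36661 = 59·621 + 22
61: 36661 = 61·601

61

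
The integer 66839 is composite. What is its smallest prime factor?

89

66839 is odd.
Digit sum 32, not divisible by 3.
Ends in 9: not divisible by 5.
7: 66839 = 7·9548 + 3
11: 66839 = 11·6076 + 3
13: 66839 = 13·5141 + 6
17: 66839 = 17·3931 + 12
19: 66839 = 19·3517 + 16
23: 66839 = 23·2906 + 1
29: 66839 = 29·2304 + 23
31: 66839 = 31·2156 + 3
37: 66839 = 37·1806 + 17
41: 66839 = 41·1630 + 9
43: 66839 = 43·1554 + 17
47: 66839 = 47·1422 + 5
53: 66839 = 53·1261 + 6
59: 66839 = 59·1132 + 51
61: 66839 = 61·1095 + 44
67: 66839 = 67·997 + 40
71: 66839 = 71·941 + 28
73: 66839 = 73·915 + 44
79: 66839 = 79·846 + 5
83: 66839 = 83·805 + 24
89: 66839 = 89·751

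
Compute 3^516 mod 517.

487

3^1 ≡ 3 (mod 517)
3^2 ≡ 3^2 = 9 ≡ 9 (mod 517)
3^4 ≡ 9^2 = 81 ≡ 81 (mod 517)
3^8 ≡ 81^2 = 6561 ≡ 357 (mod 517)
3^16 ≡ 357^2 = 127449 ≡ 267 (mod 517)
3^32 ≡ 267^2 = 71289 ≡ 460 (mod 517)
3^64 ≡ 460^2 = 211600 ≡ 147 (mod 517)
3^128 ≡ 147^2 = 21609 ≡ 412 (mod 517)
3^256 ≡ 412^2 = 169744 ≡ 168 (mod 517)
3^512 ≡ 168^2 = 28224 ≡ 306 (mod 517)
516 = 512 + 4 in binary powers of 2.
So 3^516 ≡ 306 · 81 ≡ 487 (mod 517).
Since 487 ≠ 1, base 3 is a Fermat witness: 517 is composite.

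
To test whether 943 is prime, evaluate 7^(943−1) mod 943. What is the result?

156

7^1 ≡ 7 (mod 943)
7^2 ≡ 7^2 = 49 ≡ 49 (mod 943)
7^4 ≡ 49^2 = 2401 ≡ 515 (mod 943)
7^8 ≡ 515^2 = 265225 ≡ 242 (mod 943)
7^16 ≡ 242^2 = 58564 ≡ 98 (mod 943)
7^32 ≡ 98^2 = 9604 ≡ 174 (mod 943)
7^64 ≡ 174^2 = 30276 ≡ 100 (mod 943)
7^128 ≡ 100^2 = 10000 ≡ 570 (mod 943)
7^256 ≡ 570^2 = 324900 ≡ 508 (mod 943)
7^512 ≡ 508^2 = 258064 ≡ 625 (mod 943)
942 = 512 + 256 + 128 + 32 + 8 + 4 + 2 in binary powers of 2.
So 7^942 ≡ 625 · 508 · 570 · 174 · 242 · 515 · 49 ≡ 156 (mod 943).
Since 156 ≠ 1, base 7 is a Fermat witness: 943 is composite.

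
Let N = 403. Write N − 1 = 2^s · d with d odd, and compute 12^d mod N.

403 − 1 = 402 = 2^1 · 201, so d = 201.
12^1 ≡ 12 (mod 403)
12^2 ≡ 12^2 = 144 ≡ 144 (mod 403)
12^4 ≡ 144^2 = 20736 ≡ 183 (mod 403)
12^8 ≡ 183^2 = 33489 ≡ 40 (mod 403)
12^16 ≡ 40^2 = 1600 ≡ 391 (mod 403)
12^32 ≡ 391^2 = 152881 ≡ 144 (mod 403)
12^64 ≡ 144^2 = 20736 ≡ 183 (mod 403)
12^128 ≡ 183^2 = 33489 ≡ 40 (mod 403)
201 = 128 + 64 + 8 + 1 in binary powers of 2.
So 12^201 ≡ 40 · 183 · 40 · 12 ≡ 246 (mod 403).
Squaring chain: 246; never reaches −1, so base 12 is a Miller–Rabin witness that 403 is composite.

246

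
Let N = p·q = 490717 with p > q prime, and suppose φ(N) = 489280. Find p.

φ(n) = (p−1)(q−1) = n − (p+q) + 1, so p + q = 490717 − 489280 + 1 = 1438.
p and q are the roots of t² − 1438t + 490717 = 0.
Discriminant: 1438² − 4·490717 = 2067844 − 1962868 = 104976; √104976 = 324.
q = (1438 − 324)/2 = 557, p = (1438 + 324)/2 = 881.
Check: 557 · 881 = 490717.

881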